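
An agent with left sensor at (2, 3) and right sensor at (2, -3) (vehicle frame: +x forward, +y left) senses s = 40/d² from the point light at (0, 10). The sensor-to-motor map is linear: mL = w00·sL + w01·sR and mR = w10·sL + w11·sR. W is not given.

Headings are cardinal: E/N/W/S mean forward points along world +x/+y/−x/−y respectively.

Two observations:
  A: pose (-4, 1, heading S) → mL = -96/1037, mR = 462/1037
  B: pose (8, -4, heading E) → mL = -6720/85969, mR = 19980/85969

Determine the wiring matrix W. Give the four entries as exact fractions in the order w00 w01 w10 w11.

obs A: pose=(-4,1,S) → sL=20/61, sR=4/17, mL=-96/1037, mR=462/1037
obs B: pose=(8,-4,E) → sL=40/221, sR=40/389, mL=-6720/85969, mR=19980/85969
sensor matrix S = [[20/61, 4/17], [40/221, 40/389]]; det S = -791040/89149853
solve [mL_A; mL_B] = S·[w00; w01] and [mR_A; mR_B] = S·[w10; w11]:
  w00 = -1, w01 = 1, w10 = 1, w11 = 1/2

-1 1 1 1/2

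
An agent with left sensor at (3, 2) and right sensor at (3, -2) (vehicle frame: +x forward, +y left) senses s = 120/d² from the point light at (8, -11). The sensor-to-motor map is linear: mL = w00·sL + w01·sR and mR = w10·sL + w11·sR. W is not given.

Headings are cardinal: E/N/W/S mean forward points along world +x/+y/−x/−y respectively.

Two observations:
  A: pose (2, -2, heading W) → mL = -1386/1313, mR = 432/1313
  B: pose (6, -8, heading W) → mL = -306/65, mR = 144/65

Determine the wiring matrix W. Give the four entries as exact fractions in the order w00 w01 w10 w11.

-1/2 -1 1 -1

obs A: pose=(2,-2,W) → sL=12/13, sR=60/101, mL=-1386/1313, mR=432/1313
obs B: pose=(6,-8,W) → sL=60/13, sR=12/5, mL=-306/65, mR=144/65
sensor matrix S = [[12/13, 60/101], [60/13, 12/5]]; det S = -3456/6565
solve [mL_A; mL_B] = S·[w00; w01] and [mR_A; mR_B] = S·[w10; w11]:
  w00 = -1/2, w01 = -1, w10 = 1, w11 = -1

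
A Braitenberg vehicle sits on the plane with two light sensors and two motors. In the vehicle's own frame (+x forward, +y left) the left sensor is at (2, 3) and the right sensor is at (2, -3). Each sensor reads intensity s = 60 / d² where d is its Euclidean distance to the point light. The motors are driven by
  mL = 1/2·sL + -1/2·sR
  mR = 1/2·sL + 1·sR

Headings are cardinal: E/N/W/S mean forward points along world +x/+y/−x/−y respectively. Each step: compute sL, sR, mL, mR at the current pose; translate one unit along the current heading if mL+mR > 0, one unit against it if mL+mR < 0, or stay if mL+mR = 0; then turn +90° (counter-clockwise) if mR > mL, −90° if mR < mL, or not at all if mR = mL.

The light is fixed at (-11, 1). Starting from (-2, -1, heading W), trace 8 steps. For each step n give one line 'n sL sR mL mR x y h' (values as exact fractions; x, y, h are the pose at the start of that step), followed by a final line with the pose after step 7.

0 30/37 6/5 -36/185 297/185 -2 -1 W
1 60/137 60/41 -2880/5617 9450/5617 -3 -1 S
2 3/5 15/34 27/340 63/85 -3 -2 E
3 60/37 12/29 648/1073 1314/1073 -2 -2 N
4 30/37 6/5 -36/185 297/185 -2 -1 W
5 60/137 60/41 -2880/5617 9450/5617 -3 -1 S
6 3/5 15/34 27/340 63/85 -3 -2 E
7 60/37 12/29 648/1073 1314/1073 -2 -2 N
final -2 -1 W

n=0: pose=(-2,-1,W); sL=30/37, sR=6/5; mL=-36/185, mR=297/185; mL+mR=261/185 → advance +1; mR−mL=9/5 → turn +1·90°
n=1: pose=(-3,-1,S); sL=60/137, sR=60/41; mL=-2880/5617, mR=9450/5617; mL+mR=6570/5617 → advance +1; mR−mL=90/41 → turn +1·90°
n=2: pose=(-3,-2,E); sL=3/5, sR=15/34; mL=27/340, mR=63/85; mL+mR=279/340 → advance +1; mR−mL=45/68 → turn +1·90°
n=3: pose=(-2,-2,N); sL=60/37, sR=12/29; mL=648/1073, mR=1314/1073; mL+mR=1962/1073 → advance +1; mR−mL=18/29 → turn +1·90°
n=4: pose=(-2,-1,W); sL=30/37, sR=6/5; mL=-36/185, mR=297/185; mL+mR=261/185 → advance +1; mR−mL=9/5 → turn +1·90°
n=5: pose=(-3,-1,S); sL=60/137, sR=60/41; mL=-2880/5617, mR=9450/5617; mL+mR=6570/5617 → advance +1; mR−mL=90/41 → turn +1·90°
n=6: pose=(-3,-2,E); sL=3/5, sR=15/34; mL=27/340, mR=63/85; mL+mR=279/340 → advance +1; mR−mL=45/68 → turn +1·90°
n=7: pose=(-2,-2,N); sL=60/37, sR=12/29; mL=648/1073, mR=1314/1073; mL+mR=1962/1073 → advance +1; mR−mL=18/29 → turn +1·90°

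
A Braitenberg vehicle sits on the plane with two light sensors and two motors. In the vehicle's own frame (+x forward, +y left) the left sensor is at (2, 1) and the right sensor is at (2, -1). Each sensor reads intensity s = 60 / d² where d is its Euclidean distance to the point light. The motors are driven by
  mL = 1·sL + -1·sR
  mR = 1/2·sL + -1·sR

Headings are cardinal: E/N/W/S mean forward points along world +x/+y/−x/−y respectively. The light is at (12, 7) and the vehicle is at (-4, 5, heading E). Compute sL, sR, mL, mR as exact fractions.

left sensor world pos  = (-2, 6); dL² = 197
right sensor world pos = (-2, 4); dR² = 205
sL = 60/197 = 60/197
sR = 60/205 = 12/41
mL = 1·sL + -1·sR = 96/8077
mR = 1/2·sL + -1·sR = -1134/8077

60/197 12/41 96/8077 -1134/8077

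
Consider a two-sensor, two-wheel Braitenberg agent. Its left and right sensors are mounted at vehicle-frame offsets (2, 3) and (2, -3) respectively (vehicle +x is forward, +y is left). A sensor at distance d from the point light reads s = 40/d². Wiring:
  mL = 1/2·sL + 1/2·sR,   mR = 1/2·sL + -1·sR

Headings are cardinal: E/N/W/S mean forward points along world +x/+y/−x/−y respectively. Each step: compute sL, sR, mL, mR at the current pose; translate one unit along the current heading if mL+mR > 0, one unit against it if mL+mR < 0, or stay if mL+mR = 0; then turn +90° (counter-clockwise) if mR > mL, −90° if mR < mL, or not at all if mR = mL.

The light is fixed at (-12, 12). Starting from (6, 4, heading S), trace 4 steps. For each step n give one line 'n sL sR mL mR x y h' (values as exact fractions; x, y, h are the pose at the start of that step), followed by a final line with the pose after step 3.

n=0: pose=(6,4,S); sL=40/541, sR=8/65; mL=3464/35165, mR=-3028/35165; mL+mR=436/35165 → advance +1; mR−mL=-12/65 → turn -1·90°
n=1: pose=(6,3,W); sL=1/10, sR=10/73; mL=173/1460, mR=-127/1460; mL+mR=23/730 → advance +1; mR−mL=-15/73 → turn -1·90°
n=2: pose=(5,3,N); sL=8/49, sR=40/449; mL=2776/22001, mR=-164/22001; mL+mR=2612/22001 → advance +1; mR−mL=-60/449 → turn -1·90°
n=3: pose=(5,4,E); sL=20/193, sR=20/241; mL=4340/46513, mR=-1450/46513; mL+mR=2890/46513 → advance +1; mR−mL=-30/241 → turn -1·90°

0 40/541 8/65 3464/35165 -3028/35165 6 4 S
1 1/10 10/73 173/1460 -127/1460 6 3 W
2 8/49 40/449 2776/22001 -164/22001 5 3 N
3 20/193 20/241 4340/46513 -1450/46513 5 4 E
final 6 4 S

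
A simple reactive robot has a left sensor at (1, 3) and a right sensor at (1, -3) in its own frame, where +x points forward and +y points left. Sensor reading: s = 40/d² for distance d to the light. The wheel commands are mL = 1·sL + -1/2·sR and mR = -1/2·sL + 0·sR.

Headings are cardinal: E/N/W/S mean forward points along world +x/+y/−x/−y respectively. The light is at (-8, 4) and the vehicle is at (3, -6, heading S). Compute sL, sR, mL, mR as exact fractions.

left sensor world pos  = (6, -7); dL² = 317
right sensor world pos = (0, -7); dR² = 185
sL = 40/317 = 40/317
sR = 40/185 = 8/37
mL = 1·sL + -1/2·sR = 212/11729
mR = -1/2·sL + 0·sR = -20/317

40/317 8/37 212/11729 -20/317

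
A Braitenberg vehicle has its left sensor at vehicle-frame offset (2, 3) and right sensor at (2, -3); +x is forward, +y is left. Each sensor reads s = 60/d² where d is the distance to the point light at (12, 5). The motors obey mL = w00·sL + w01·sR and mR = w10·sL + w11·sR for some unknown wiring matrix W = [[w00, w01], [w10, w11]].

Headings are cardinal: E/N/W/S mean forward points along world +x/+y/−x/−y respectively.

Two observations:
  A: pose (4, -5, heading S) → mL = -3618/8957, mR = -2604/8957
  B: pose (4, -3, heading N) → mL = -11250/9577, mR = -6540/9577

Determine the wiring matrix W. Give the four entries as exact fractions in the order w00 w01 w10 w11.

-1/2 -1 -1/2 -1/2

obs A: pose=(4,-5,S) → sL=60/169, sR=12/53, mL=-3618/8957, mR=-2604/8957
obs B: pose=(4,-3,N) → sL=60/157, sR=60/61, mL=-11250/9577, mR=-6540/9577
sensor matrix S = [[60/169, 12/53], [60/157, 60/61]]; det S = 22533120/85781189
solve [mL_A; mL_B] = S·[w00; w01] and [mR_A; mR_B] = S·[w10; w11]:
  w00 = -1/2, w01 = -1, w10 = -1/2, w11 = -1/2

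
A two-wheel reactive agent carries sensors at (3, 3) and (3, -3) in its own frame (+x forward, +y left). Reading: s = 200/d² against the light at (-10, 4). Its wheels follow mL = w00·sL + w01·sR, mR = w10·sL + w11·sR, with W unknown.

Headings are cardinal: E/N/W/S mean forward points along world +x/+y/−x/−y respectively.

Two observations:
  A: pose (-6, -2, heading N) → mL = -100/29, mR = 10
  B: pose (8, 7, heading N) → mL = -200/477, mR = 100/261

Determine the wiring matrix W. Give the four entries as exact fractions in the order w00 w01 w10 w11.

0 -1 1/2 0

obs A: pose=(-6,-2,N) → sL=20, sR=100/29, mL=-100/29, mR=10
obs B: pose=(8,7,N) → sL=200/261, sR=200/477, mL=-200/477, mR=100/261
sensor matrix S = [[20, 100/29], [200/261, 200/477]]; det S = 256000/44573
solve [mL_A; mL_B] = S·[w00; w01] and [mR_A; mR_B] = S·[w10; w11]:
  w00 = 0, w01 = -1, w10 = 1/2, w11 = 0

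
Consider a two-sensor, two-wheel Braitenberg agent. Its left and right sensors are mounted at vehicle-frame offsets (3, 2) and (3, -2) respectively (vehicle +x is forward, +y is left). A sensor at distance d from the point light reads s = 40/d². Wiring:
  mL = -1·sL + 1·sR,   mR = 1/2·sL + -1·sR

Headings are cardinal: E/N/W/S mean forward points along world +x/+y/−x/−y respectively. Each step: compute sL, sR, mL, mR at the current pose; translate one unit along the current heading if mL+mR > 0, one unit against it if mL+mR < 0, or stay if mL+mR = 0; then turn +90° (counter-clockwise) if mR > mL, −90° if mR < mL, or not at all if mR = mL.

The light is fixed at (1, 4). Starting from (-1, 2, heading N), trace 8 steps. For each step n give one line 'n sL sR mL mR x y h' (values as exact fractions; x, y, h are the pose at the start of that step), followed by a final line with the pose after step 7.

n=0: pose=(-1,2,N); sL=40/17, sR=40; mL=640/17, mR=-660/17; mL+mR=-20/17 → advance -1; mR−mL=-1300/17 → turn -1·90°
n=1: pose=(-1,1,E); sL=20, sR=20/13; mL=-240/13, mR=110/13; mL+mR=-10 → advance -1; mR−mL=350/13 → turn +1·90°
n=2: pose=(-2,1,N); sL=8/5, sR=40; mL=192/5, mR=-196/5; mL+mR=-4/5 → advance -1; mR−mL=-388/5 → turn -1·90°
n=3: pose=(-2,0,E); sL=10, sR=10/9; mL=-80/9, mR=35/9; mL+mR=-5 → advance -1; mR−mL=115/9 → turn +1·90°
n=4: pose=(-3,0,N); sL=40/37, sR=8; mL=256/37, mR=-276/37; mL+mR=-20/37 → advance -1; mR−mL=-532/37 → turn -1·90°
n=5: pose=(-3,-1,E); sL=4, sR=4/5; mL=-16/5, mR=6/5; mL+mR=-2 → advance -1; mR−mL=22/5 → turn +1·90°
n=6: pose=(-4,-1,N); sL=40/53, sR=40/13; mL=1600/689, mR=-1860/689; mL+mR=-20/53 → advance -1; mR−mL=-3460/689 → turn -1·90°
n=7: pose=(-4,-2,E); sL=2, sR=10/17; mL=-24/17, mR=7/17; mL+mR=-1 → advance -1; mR−mL=31/17 → turn +1·90°

0 40/17 40 640/17 -660/17 -1 2 N
1 20 20/13 -240/13 110/13 -1 1 E
2 8/5 40 192/5 -196/5 -2 1 N
3 10 10/9 -80/9 35/9 -2 0 E
4 40/37 8 256/37 -276/37 -3 0 N
5 4 4/5 -16/5 6/5 -3 -1 E
6 40/53 40/13 1600/689 -1860/689 -4 -1 N
7 2 10/17 -24/17 7/17 -4 -2 E
final -5 -2 N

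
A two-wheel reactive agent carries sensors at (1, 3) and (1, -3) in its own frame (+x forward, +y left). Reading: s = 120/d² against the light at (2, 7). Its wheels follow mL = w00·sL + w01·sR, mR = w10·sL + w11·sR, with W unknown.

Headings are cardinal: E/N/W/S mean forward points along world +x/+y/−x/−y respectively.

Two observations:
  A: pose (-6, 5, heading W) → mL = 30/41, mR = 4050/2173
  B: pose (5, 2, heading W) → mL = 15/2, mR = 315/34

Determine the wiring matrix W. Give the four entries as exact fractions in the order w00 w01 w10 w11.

0 1/2 1 1/2

obs A: pose=(-6,5,W) → sL=60/53, sR=60/41, mL=30/41, mR=4050/2173
obs B: pose=(5,2,W) → sL=30/17, sR=15, mL=15/2, mR=315/34
sensor matrix S = [[60/53, 60/41], [30/17, 15]]; det S = 531900/36941
solve [mL_A; mL_B] = S·[w00; w01] and [mR_A; mR_B] = S·[w10; w11]:
  w00 = 0, w01 = 1/2, w10 = 1, w11 = 1/2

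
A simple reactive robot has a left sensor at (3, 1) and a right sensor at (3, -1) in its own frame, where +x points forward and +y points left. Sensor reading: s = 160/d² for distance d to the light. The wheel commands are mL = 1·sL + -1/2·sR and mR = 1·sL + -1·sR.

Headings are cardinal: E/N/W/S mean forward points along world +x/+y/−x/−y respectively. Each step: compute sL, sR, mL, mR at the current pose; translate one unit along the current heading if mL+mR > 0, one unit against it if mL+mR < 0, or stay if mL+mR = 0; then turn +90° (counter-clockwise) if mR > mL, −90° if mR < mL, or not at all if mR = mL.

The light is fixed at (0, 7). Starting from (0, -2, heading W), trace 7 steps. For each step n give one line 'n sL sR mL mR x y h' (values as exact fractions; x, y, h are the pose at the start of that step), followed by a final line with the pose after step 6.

n=0: pose=(0,-2,W); sL=160/109, sR=160/73; mL=2960/7957, mR=-5760/7957; mL+mR=-2800/7957 → advance -1; mR−mL=-80/73 → turn -1·90°
n=1: pose=(1,-2,N); sL=40/9, sR=4; mL=22/9, mR=4/9; mL+mR=26/9 → advance +1; mR−mL=-2 → turn -1·90°
n=2: pose=(1,-1,E); sL=32/13, sR=160/97; mL=2064/1261, mR=1024/1261; mL+mR=3088/1261 → advance +1; mR−mL=-80/97 → turn -1·90°
n=3: pose=(2,-1,S); sL=16/13, sR=80/61; mL=456/793, mR=-64/793; mL+mR=392/793 → advance +1; mR−mL=-40/61 → turn -1·90°
n=4: pose=(2,-2,W); sL=160/101, sR=32/13; mL=464/1313, mR=-1152/1313; mL+mR=-688/1313 → advance -1; mR−mL=-16/13 → turn -1·90°
n=5: pose=(3,-2,N); sL=4, sR=40/13; mL=32/13, mR=12/13; mL+mR=44/13 → advance +1; mR−mL=-20/13 → turn -1·90°
n=6: pose=(3,-1,E); sL=32/17, sR=160/117; mL=2384/1989, mR=1024/1989; mL+mR=1136/663 → advance +1; mR−mL=-80/117 → turn -1·90°

0 160/109 160/73 2960/7957 -5760/7957 0 -2 W
1 40/9 4 22/9 4/9 1 -2 N
2 32/13 160/97 2064/1261 1024/1261 1 -1 E
3 16/13 80/61 456/793 -64/793 2 -1 S
4 160/101 32/13 464/1313 -1152/1313 2 -2 W
5 4 40/13 32/13 12/13 3 -2 N
6 32/17 160/117 2384/1989 1024/1989 3 -1 E
final 4 -1 S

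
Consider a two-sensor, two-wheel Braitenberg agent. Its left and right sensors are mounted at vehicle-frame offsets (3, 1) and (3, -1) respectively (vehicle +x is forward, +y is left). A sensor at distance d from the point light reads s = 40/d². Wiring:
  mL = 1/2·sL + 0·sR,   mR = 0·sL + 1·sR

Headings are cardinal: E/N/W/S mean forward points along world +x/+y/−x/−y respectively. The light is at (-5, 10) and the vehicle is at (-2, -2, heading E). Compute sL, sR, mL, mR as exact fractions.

40/157 8/41 20/157 8/41

left sensor world pos  = (1, -1); dL² = 157
right sensor world pos = (1, -3); dR² = 205
sL = 40/157 = 40/157
sR = 40/205 = 8/41
mL = 1/2·sL + 0·sR = 20/157
mR = 0·sL + 1·sR = 8/41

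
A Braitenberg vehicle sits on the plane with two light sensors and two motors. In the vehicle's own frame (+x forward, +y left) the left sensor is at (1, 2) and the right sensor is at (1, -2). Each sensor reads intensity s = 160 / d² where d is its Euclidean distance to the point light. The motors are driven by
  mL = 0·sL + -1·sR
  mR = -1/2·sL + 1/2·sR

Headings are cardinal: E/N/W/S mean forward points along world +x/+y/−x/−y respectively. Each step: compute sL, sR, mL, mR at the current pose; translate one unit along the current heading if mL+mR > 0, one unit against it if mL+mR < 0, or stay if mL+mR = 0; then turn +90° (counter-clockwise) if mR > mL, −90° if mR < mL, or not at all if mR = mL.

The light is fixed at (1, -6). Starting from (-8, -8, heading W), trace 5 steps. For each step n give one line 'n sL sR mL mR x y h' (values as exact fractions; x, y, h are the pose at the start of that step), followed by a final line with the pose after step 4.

n=0: pose=(-8,-8,W); sL=40/29, sR=8/5; mL=-8/5, mR=16/145; mL+mR=-216/145 → advance -1; mR−mL=248/145 → turn +1·90°
n=1: pose=(-7,-8,S); sL=32/9, sR=160/109; mL=-160/109, mR=-1024/981; mL+mR=-2464/981 → advance -1; mR−mL=416/981 → turn +1·90°
n=2: pose=(-7,-7,E); sL=16/5, sR=80/29; mL=-80/29, mR=-32/145; mL+mR=-432/145 → advance -1; mR−mL=368/145 → turn +1·90°
n=3: pose=(-8,-7,N); sL=160/121, sR=160/49; mL=-160/49, mR=5760/5929; mL+mR=-13600/5929 → advance -1; mR−mL=25120/5929 → turn +1·90°
n=4: pose=(-8,-8,W); sL=40/29, sR=8/5; mL=-8/5, mR=16/145; mL+mR=-216/145 → advance -1; mR−mL=248/145 → turn +1·90°

0 40/29 8/5 -8/5 16/145 -8 -8 W
1 32/9 160/109 -160/109 -1024/981 -7 -8 S
2 16/5 80/29 -80/29 -32/145 -7 -7 E
3 160/121 160/49 -160/49 5760/5929 -8 -7 N
4 40/29 8/5 -8/5 16/145 -8 -8 W
final -7 -8 S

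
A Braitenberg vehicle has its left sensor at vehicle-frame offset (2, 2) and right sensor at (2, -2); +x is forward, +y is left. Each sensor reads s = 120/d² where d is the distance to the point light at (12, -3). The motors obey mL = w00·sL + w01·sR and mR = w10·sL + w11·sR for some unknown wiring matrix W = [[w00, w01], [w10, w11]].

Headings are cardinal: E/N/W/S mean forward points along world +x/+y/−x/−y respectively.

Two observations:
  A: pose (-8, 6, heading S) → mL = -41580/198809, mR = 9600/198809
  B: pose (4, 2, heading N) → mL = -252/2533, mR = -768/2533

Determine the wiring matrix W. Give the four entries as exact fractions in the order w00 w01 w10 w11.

obs A: pose=(-8,6,S) → sL=120/373, sR=120/533, mL=-41580/198809, mR=9600/198809
obs B: pose=(4,2,N) → sL=120/149, sR=24/17, mL=-252/2533, mR=-768/2533
sensor matrix S = [[120/373, 120/533], [120/149, 24/17]]; det S = 137410560/503583197
solve [mL_A; mL_B] = S·[w00; w01] and [mR_A; mR_B] = S·[w10; w11]:
  w00 = -1, w01 = 1/2, w10 = 1/2, w11 = -1/2

-1 1/2 1/2 -1/2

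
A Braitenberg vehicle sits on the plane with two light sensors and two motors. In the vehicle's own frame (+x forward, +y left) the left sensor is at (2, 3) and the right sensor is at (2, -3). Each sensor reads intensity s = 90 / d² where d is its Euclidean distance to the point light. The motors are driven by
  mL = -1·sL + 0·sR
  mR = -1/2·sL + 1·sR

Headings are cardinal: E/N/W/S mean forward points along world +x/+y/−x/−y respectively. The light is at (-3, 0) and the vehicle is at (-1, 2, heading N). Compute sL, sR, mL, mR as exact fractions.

left sensor world pos  = (-4, 4); dL² = 17
right sensor world pos = (2, 4); dR² = 41
sL = 90/17 = 90/17
sR = 90/41 = 90/41
mL = -1·sL + 0·sR = -90/17
mR = -1/2·sL + 1·sR = -315/697

90/17 90/41 -90/17 -315/697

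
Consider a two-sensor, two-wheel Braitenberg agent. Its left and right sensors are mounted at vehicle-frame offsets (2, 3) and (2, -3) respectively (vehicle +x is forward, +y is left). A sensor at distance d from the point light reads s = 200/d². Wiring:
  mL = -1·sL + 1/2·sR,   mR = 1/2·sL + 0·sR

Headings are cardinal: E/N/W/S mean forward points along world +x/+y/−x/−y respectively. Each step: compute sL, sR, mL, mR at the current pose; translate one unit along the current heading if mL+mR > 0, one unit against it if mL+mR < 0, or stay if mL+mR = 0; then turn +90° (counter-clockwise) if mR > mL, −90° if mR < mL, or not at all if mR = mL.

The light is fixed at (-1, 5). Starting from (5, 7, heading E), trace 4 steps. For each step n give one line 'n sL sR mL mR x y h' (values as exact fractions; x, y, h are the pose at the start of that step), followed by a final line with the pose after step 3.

n=0: pose=(5,7,E); sL=200/89, sR=40/13; mL=-820/1157, mR=100/89; mL+mR=480/1157 → advance +1; mR−mL=2120/1157 → turn +1·90°
n=1: pose=(6,7,N); sL=25/4, sR=50/29; mL=-625/116, mR=25/8; mL+mR=-525/232 → advance -1; mR−mL=1975/232 → turn +1·90°
n=2: pose=(6,6,W); sL=200/29, sR=200/41; mL=-5300/1189, mR=100/29; mL+mR=-1200/1189 → advance -1; mR−mL=9400/1189 → turn +1·90°
n=3: pose=(7,6,S); sL=100/61, sR=100/13; mL=1750/793, mR=50/61; mL+mR=2400/793 → advance +1; mR−mL=-1100/793 → turn -1·90°

0 200/89 40/13 -820/1157 100/89 5 7 E
1 25/4 50/29 -625/116 25/8 6 7 N
2 200/29 200/41 -5300/1189 100/29 6 6 W
3 100/61 100/13 1750/793 50/61 7 6 S
final 7 5 W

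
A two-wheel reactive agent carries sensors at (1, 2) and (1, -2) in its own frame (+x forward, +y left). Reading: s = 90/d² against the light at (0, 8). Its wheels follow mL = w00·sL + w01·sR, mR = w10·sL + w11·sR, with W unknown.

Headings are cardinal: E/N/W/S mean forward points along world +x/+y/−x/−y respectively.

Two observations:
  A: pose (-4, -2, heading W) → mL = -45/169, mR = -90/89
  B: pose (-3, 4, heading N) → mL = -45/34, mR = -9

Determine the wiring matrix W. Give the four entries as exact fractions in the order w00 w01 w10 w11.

-1/2 0 0 -1

obs A: pose=(-4,-2,W) → sL=90/169, sR=90/89, mL=-45/169, mR=-90/89
obs B: pose=(-3,4,N) → sL=45/17, sR=9, mL=-45/34, mR=-9
sensor matrix S = [[90/169, 90/89], [45/17, 9]]; det S = 541080/255697
solve [mL_A; mL_B] = S·[w00; w01] and [mR_A; mR_B] = S·[w10; w11]:
  w00 = -1/2, w01 = 0, w10 = 0, w11 = -1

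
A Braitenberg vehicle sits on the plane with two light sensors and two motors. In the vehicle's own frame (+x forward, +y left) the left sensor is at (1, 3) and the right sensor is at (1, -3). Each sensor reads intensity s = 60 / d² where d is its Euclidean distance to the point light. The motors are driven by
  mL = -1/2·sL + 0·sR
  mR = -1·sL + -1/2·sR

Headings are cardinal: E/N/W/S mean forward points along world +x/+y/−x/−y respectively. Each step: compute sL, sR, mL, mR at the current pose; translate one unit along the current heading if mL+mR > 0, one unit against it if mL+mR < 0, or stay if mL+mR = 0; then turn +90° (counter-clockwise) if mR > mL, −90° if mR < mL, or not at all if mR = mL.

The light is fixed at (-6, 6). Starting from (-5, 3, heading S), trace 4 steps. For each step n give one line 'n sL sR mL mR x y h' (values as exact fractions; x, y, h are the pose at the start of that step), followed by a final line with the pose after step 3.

n=0: pose=(-5,3,S); sL=15/8, sR=3; mL=-15/16, mR=-27/8; mL+mR=-69/16 → advance -1; mR−mL=-39/16 → turn -1·90°
n=1: pose=(-5,4,W); sL=12/5, sR=60; mL=-6/5, mR=-162/5; mL+mR=-168/5 → advance -1; mR−mL=-156/5 → turn -1·90°
n=2: pose=(-4,4,N); sL=30, sR=30/13; mL=-15, mR=-405/13; mL+mR=-600/13 → advance -1; mR−mL=-210/13 → turn -1·90°
n=3: pose=(-4,3,E); sL=20/3, sR=4/3; mL=-10/3, mR=-22/3; mL+mR=-32/3 → advance -1; mR−mL=-4 → turn -1·90°

0 15/8 3 -15/16 -27/8 -5 3 S
1 12/5 60 -6/5 -162/5 -5 4 W
2 30 30/13 -15 -405/13 -4 4 N
3 20/3 4/3 -10/3 -22/3 -4 3 E
final -5 3 S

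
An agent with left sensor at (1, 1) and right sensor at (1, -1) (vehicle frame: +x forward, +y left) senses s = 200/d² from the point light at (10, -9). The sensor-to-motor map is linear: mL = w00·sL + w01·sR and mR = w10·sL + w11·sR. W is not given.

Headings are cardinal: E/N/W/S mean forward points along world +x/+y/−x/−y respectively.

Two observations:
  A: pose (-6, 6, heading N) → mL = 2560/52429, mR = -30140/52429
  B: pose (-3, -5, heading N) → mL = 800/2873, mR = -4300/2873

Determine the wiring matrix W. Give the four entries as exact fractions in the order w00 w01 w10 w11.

obs A: pose=(-6,6,N) → sL=40/109, sR=200/481, mL=2560/52429, mR=-30140/52429
obs B: pose=(-3,-5,N) → sL=200/221, sR=200/169, mL=800/2873, mR=-4300/2873
sensor matrix S = [[40/109, 200/481], [200/221, 200/169]]; det S = 672000/11586809
solve [mL_A; mL_B] = S·[w00; w01] and [mR_A; mR_B] = S·[w10; w11]:
  w00 = -1, w01 = 1, w10 = -1, w11 = -1/2

-1 1 -1 -1/2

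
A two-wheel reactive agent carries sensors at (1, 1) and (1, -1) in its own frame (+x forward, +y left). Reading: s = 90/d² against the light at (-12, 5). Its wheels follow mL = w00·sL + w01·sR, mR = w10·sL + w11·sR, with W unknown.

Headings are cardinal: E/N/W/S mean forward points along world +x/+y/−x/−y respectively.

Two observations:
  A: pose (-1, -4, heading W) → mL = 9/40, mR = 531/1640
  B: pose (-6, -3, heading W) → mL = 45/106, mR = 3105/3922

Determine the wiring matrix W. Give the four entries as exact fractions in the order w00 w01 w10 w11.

obs A: pose=(-1,-4,W) → sL=9/20, sR=45/82, mL=9/40, mR=531/1640
obs B: pose=(-6,-3,W) → sL=45/53, sR=45/37, mL=45/106, mR=3105/3922
sensor matrix S = [[9/20, 45/82], [45/53, 45/37]]; det S = 26163/321604
solve [mL_A; mL_B] = S·[w00; w01] and [mR_A; mR_B] = S·[w10; w11]:
  w00 = 1/2, w01 = 0, w10 = -1/2, w11 = 1

1/2 0 -1/2 1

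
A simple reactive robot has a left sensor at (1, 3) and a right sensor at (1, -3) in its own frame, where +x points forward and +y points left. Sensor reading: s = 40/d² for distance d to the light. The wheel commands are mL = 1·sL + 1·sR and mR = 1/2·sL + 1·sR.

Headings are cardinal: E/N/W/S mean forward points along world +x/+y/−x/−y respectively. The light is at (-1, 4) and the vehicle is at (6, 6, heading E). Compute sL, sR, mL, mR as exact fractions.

left sensor world pos  = (7, 9); dL² = 89
right sensor world pos = (7, 3); dR² = 65
sL = 40/89 = 40/89
sR = 40/65 = 8/13
mL = 1·sL + 1·sR = 1232/1157
mR = 1/2·sL + 1·sR = 972/1157

40/89 8/13 1232/1157 972/1157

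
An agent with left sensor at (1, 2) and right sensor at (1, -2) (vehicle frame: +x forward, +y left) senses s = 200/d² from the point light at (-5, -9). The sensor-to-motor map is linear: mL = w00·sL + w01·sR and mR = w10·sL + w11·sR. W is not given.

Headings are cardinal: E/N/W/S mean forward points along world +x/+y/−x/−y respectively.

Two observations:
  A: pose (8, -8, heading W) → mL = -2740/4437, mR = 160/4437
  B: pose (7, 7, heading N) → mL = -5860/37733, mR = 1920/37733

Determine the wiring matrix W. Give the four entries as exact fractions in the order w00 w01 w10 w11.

obs A: pose=(8,-8,W) → sL=40/29, sR=200/153, mL=-2740/4437, mR=160/4437
obs B: pose=(7,7,N) → sL=200/389, sR=40/97, mL=-5860/37733, mR=1920/37733
sensor matrix S = [[40/29, 200/153], [200/389, 40/97]]; det S = -17292800/167421321
solve [mL_A; mL_B] = S·[w00; w01] and [mR_A; mR_B] = S·[w10; w11]:
  w00 = 1/2, w01 = -1, w10 = 1/2, w11 = -1/2

1/2 -1 1/2 -1/2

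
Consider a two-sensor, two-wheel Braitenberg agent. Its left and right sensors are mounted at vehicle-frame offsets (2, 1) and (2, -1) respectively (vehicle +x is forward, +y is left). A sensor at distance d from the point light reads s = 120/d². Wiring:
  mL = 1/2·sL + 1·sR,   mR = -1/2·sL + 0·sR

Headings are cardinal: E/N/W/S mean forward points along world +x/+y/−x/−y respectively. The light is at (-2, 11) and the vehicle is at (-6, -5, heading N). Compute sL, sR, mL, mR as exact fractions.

left sensor world pos  = (-7, -3); dL² = 221
right sensor world pos = (-5, -3); dR² = 205
sL = 120/221 = 120/221
sR = 120/205 = 24/41
mL = 1/2·sL + 1·sR = 7764/9061
mR = -1/2·sL + 0·sR = -60/221

120/221 24/41 7764/9061 -60/221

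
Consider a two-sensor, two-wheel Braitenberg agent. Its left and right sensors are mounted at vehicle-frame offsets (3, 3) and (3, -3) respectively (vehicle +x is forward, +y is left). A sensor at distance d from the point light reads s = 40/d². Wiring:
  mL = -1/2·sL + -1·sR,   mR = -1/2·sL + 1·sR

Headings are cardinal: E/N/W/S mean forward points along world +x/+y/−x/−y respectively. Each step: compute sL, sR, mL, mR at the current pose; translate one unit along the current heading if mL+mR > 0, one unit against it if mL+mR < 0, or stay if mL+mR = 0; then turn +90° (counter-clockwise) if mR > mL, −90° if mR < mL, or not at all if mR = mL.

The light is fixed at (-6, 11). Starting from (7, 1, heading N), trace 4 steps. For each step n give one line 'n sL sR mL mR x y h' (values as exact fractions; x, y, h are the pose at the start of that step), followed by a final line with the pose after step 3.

n=0: pose=(7,1,N); sL=40/149, sR=8/61; mL=-2412/9089, mR=-28/9089; mL+mR=-40/149 → advance -1; mR−mL=16/61 → turn +1·90°
n=1: pose=(7,0,W); sL=5/37, sR=10/41; mL=-945/3034, mR=535/3034; mL+mR=-5/37 → advance -1; mR−mL=20/41 → turn +1·90°
n=2: pose=(8,0,S); sL=8/97, sR=40/317; mL=-5148/30749, mR=2612/30749; mL+mR=-8/97 → advance -1; mR−mL=80/317 → turn +1·90°
n=3: pose=(8,1,E); sL=20/169, sR=20/229; mL=-5670/38701, mR=1090/38701; mL+mR=-20/169 → advance -1; mR−mL=40/229 → turn +1·90°

0 40/149 8/61 -2412/9089 -28/9089 7 1 N
1 5/37 10/41 -945/3034 535/3034 7 0 W
2 8/97 40/317 -5148/30749 2612/30749 8 0 S
3 20/169 20/229 -5670/38701 1090/38701 8 1 E
final 7 1 N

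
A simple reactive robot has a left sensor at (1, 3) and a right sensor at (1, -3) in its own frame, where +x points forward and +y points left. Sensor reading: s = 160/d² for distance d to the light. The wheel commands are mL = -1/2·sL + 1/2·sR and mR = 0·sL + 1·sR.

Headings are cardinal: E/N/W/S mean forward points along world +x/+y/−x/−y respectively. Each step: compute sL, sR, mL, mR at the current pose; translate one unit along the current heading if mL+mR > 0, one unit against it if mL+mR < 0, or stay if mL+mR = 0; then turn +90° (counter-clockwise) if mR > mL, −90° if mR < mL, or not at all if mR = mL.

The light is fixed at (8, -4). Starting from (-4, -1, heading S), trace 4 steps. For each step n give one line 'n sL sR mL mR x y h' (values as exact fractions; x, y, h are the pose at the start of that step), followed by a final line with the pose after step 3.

n=0: pose=(-4,-1,S); sL=32/17, sR=160/229; mL=-2304/3893, mR=160/229; mL+mR=416/3893 → advance +1; mR−mL=5024/3893 → turn +1·90°
n=1: pose=(-4,-2,E); sL=80/73, sR=80/61; mL=480/4453, mR=80/61; mL+mR=6320/4453 → advance +1; mR−mL=5360/4453 → turn +1·90°
n=2: pose=(-3,-2,N); sL=32/41, sR=160/73; mL=2112/2993, mR=160/73; mL+mR=8672/2993 → advance +1; mR−mL=4448/2993 → turn +1·90°
n=3: pose=(-3,-1,W); sL=10/9, sR=8/9; mL=-1/9, mR=8/9; mL+mR=7/9 → advance +1; mR−mL=1 → turn +1·90°

0 32/17 160/229 -2304/3893 160/229 -4 -1 S
1 80/73 80/61 480/4453 80/61 -4 -2 E
2 32/41 160/73 2112/2993 160/73 -3 -2 N
3 10/9 8/9 -1/9 8/9 -3 -1 W
final -4 -1 S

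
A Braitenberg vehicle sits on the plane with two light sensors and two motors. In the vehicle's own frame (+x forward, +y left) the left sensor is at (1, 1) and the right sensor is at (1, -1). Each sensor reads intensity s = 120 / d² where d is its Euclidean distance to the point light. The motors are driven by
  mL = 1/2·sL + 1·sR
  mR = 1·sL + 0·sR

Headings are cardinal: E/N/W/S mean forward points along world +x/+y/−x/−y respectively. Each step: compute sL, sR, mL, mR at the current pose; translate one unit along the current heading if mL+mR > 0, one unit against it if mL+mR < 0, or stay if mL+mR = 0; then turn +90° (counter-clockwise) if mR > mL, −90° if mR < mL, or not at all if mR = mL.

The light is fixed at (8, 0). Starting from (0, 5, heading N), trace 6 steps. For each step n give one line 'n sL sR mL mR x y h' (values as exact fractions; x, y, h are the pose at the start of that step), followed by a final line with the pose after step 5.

n=0: pose=(0,5,N); sL=40/39, sR=24/17; mL=1276/663, mR=40/39; mL+mR=652/221 → advance +1; mR−mL=-596/663 → turn -1·90°
n=1: pose=(0,6,E); sL=60/49, sR=60/37; mL=4050/1813, mR=60/49; mL+mR=6270/1813 → advance +1; mR−mL=-1830/1813 → turn -1·90°
n=2: pose=(1,6,S); sL=120/61, sR=120/89; mL=12660/5429, mR=120/61; mL+mR=23340/5429 → advance +1; mR−mL=-1980/5429 → turn -1·90°
n=3: pose=(1,5,W); sL=3/2, sR=6/5; mL=39/20, mR=3/2; mL+mR=69/20 → advance +1; mR−mL=-9/20 → turn -1·90°
n=4: pose=(0,5,N); sL=40/39, sR=24/17; mL=1276/663, mR=40/39; mL+mR=652/221 → advance +1; mR−mL=-596/663 → turn -1·90°
n=5: pose=(0,6,E); sL=60/49, sR=60/37; mL=4050/1813, mR=60/49; mL+mR=6270/1813 → advance +1; mR−mL=-1830/1813 → turn -1·90°

0 40/39 24/17 1276/663 40/39 0 5 N
1 60/49 60/37 4050/1813 60/49 0 6 E
2 120/61 120/89 12660/5429 120/61 1 6 S
3 3/2 6/5 39/20 3/2 1 5 W
4 40/39 24/17 1276/663 40/39 0 5 N
5 60/49 60/37 4050/1813 60/49 0 6 E
final 1 6 S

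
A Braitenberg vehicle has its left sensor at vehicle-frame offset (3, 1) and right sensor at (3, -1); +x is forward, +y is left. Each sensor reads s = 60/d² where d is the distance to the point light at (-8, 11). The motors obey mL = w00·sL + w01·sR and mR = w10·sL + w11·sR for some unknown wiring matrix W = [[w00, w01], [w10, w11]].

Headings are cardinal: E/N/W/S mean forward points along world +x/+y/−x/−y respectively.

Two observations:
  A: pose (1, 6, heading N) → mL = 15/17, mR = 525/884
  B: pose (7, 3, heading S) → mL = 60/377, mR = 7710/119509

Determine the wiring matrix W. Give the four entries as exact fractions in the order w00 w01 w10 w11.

1 0 1 -1/2

obs A: pose=(1,6,N) → sL=15/17, sR=15/26, mL=15/17, mR=525/884
obs B: pose=(7,3,S) → sL=60/377, sR=60/317, mL=60/377, mR=7710/119509
sensor matrix S = [[15/17, 15/26], [60/377, 60/317]]; det S = 1985850/26411489
solve [mL_A; mL_B] = S·[w00; w01] and [mR_A; mR_B] = S·[w10; w11]:
  w00 = 1, w01 = 0, w10 = 1, w11 = -1/2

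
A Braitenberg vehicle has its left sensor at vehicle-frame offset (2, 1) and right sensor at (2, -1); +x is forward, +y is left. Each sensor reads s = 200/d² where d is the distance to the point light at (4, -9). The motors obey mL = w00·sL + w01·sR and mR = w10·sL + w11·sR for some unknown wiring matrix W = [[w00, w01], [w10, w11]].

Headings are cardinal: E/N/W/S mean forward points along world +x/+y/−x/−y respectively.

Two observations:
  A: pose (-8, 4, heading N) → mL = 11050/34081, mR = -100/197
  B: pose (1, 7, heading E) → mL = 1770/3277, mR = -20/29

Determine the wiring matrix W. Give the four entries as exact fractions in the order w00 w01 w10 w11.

obs A: pose=(-8,4,N) → sL=100/197, sR=100/173, mL=11050/34081, mR=-100/197
obs B: pose=(1,7,E) → sL=20/29, sR=100/113, mL=1770/3277, mR=-20/29
sensor matrix S = [[100/197, 100/173], [20/29, 100/113]]; det S = 5648000/111683437
solve [mL_A; mL_B] = S·[w00; w01] and [mR_A; mR_B] = S·[w10; w11]:
  w00 = -1/2, w01 = 1, w10 = -1, w11 = 0

-1/2 1 -1 0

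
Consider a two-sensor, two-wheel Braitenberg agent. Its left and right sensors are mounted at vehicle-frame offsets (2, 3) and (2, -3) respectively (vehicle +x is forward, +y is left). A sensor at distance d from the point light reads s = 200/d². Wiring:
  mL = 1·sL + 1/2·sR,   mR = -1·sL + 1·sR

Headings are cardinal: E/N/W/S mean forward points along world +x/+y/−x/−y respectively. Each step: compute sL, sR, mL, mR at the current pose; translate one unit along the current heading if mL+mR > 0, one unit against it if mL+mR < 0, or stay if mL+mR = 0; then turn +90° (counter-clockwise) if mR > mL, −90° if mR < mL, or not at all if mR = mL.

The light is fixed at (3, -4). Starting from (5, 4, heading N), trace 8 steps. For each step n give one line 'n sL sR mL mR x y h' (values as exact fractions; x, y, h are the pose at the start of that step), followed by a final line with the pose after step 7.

n=0: pose=(5,4,N); sL=200/101, sR=8/5; mL=1404/505, mR=-192/505; mL+mR=12/5 → advance +1; mR−mL=-1596/505 → turn -1·90°
n=1: pose=(5,5,E); sL=5/4, sR=50/13; mL=165/52, mR=135/52; mL+mR=75/13 → advance +1; mR−mL=-15/26 → turn -1·90°
n=2: pose=(6,5,S); sL=40/17, sR=200/49; mL=3660/833, mR=1440/833; mL+mR=300/49 → advance +1; mR−mL=-2220/833 → turn -1·90°
n=3: pose=(6,4,W); sL=100/13, sR=100/61; mL=6750/793, mR=-4800/793; mL+mR=150/61 → advance +1; mR−mL=-11550/793 → turn -1·90°
n=4: pose=(5,4,N); sL=200/101, sR=8/5; mL=1404/505, mR=-192/505; mL+mR=12/5 → advance +1; mR−mL=-1596/505 → turn -1·90°
n=5: pose=(5,5,E); sL=5/4, sR=50/13; mL=165/52, mR=135/52; mL+mR=75/13 → advance +1; mR−mL=-15/26 → turn -1·90°
n=6: pose=(6,5,S); sL=40/17, sR=200/49; mL=3660/833, mR=1440/833; mL+mR=300/49 → advance +1; mR−mL=-2220/833 → turn -1·90°
n=7: pose=(6,4,W); sL=100/13, sR=100/61; mL=6750/793, mR=-4800/793; mL+mR=150/61 → advance +1; mR−mL=-11550/793 → turn -1·90°

0 200/101 8/5 1404/505 -192/505 5 4 N
1 5/4 50/13 165/52 135/52 5 5 E
2 40/17 200/49 3660/833 1440/833 6 5 S
3 100/13 100/61 6750/793 -4800/793 6 4 W
4 200/101 8/5 1404/505 -192/505 5 4 N
5 5/4 50/13 165/52 135/52 5 5 E
6 40/17 200/49 3660/833 1440/833 6 5 S
7 100/13 100/61 6750/793 -4800/793 6 4 W
final 5 4 N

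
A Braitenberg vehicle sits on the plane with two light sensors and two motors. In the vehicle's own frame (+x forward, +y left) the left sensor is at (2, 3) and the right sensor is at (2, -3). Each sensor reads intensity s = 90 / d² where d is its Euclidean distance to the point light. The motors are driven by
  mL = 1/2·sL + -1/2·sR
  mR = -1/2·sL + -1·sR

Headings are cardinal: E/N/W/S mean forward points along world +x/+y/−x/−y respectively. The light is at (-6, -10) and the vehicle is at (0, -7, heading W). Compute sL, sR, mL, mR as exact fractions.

left sensor world pos  = (-2, -10); dL² = 16
right sensor world pos = (-2, -4); dR² = 52
sL = 90/16 = 45/8
sR = 90/52 = 45/26
mL = 1/2·sL + -1/2·sR = 405/208
mR = -1/2·sL + -1·sR = -945/208

45/8 45/26 405/208 -945/208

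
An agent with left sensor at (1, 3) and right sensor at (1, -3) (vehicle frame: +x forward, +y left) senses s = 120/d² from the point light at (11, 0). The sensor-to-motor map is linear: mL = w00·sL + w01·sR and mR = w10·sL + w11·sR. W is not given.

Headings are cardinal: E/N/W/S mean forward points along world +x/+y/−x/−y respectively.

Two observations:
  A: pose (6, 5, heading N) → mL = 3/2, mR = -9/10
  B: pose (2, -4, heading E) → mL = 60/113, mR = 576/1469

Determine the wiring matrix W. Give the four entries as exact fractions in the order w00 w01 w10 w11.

0 1/2 1/2 -1/2

obs A: pose=(6,5,N) → sL=6/5, sR=3, mL=3/2, mR=-9/10
obs B: pose=(2,-4,E) → sL=24/13, sR=120/113, mL=60/113, mR=576/1469
sensor matrix S = [[6/5, 3], [24/13, 120/113]]; det S = -6264/1469
solve [mL_A; mL_B] = S·[w00; w01] and [mR_A; mR_B] = S·[w10; w11]:
  w00 = 0, w01 = 1/2, w10 = 1/2, w11 = -1/2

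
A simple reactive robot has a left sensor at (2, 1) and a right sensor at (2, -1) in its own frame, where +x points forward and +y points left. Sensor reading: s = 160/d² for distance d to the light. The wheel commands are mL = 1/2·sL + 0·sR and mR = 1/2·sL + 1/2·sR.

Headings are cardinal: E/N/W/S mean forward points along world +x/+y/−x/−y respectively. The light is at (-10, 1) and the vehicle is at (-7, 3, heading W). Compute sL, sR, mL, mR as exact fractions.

left sensor world pos  = (-9, 2); dL² = 2
right sensor world pos = (-9, 4); dR² = 10
sL = 160/2 = 80
sR = 160/10 = 16
mL = 1/2·sL + 0·sR = 40
mR = 1/2·sL + 1/2·sR = 48

80 16 40 48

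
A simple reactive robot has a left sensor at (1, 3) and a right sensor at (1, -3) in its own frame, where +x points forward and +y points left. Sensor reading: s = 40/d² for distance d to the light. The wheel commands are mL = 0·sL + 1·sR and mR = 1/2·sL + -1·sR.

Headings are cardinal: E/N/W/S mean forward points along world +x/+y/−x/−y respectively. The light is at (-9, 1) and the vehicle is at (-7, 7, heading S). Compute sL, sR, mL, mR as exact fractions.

4/5 20/13 20/13 -74/65

left sensor world pos  = (-4, 6); dL² = 50
right sensor world pos = (-10, 6); dR² = 26
sL = 40/50 = 4/5
sR = 40/26 = 20/13
mL = 0·sL + 1·sR = 20/13
mR = 1/2·sL + -1·sR = -74/65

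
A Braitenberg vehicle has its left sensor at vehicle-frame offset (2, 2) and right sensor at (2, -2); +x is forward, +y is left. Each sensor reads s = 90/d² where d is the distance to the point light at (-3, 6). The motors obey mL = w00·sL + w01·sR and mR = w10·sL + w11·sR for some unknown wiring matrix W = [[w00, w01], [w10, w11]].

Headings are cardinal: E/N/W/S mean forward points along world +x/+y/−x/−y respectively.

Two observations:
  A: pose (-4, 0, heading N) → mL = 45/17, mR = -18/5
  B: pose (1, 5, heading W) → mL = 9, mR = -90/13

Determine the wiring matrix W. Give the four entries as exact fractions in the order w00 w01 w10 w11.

obs A: pose=(-4,0,N) → sL=18/5, sR=90/17, mL=45/17, mR=-18/5
obs B: pose=(1,5,W) → sL=90/13, sR=18, mL=9, mR=-90/13
sensor matrix S = [[18/5, 90/17], [90/13, 18]]; det S = 31104/1105
solve [mL_A; mL_B] = S·[w00; w01] and [mR_A; mR_B] = S·[w10; w11]:
  w00 = 0, w01 = 1/2, w10 = -1, w11 = 0

0 1/2 -1 0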